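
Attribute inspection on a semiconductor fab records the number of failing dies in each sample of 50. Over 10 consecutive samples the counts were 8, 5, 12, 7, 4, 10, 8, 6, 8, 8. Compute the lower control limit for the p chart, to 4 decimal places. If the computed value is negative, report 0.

0.0000

p̄ = Σdᵢ / (k·n) = 76 / (10 × 50) = 0.15200
LCL = p̄ − 3·√(p̄(1−p̄)/n) = 0.15200 − 3 × 0.05077 = -0.00032 → 0 (negative, so LCL = 0)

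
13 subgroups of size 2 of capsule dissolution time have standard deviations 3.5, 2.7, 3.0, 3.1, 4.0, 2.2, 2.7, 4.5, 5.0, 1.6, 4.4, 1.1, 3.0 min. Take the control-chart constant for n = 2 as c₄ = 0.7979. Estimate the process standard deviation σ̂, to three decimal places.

s̄ = (3.5 + 2.7 + 3.0 + 3.1 + 4.0 + 2.2 + 2.7 + 4.5 + 5.0 + 1.6 + 4.4 + 1.1 + 3.0) / 13 = 3.1385
σ̂ = s̄ / c₄ = 3.1385 / 0.7979 = 3.9334

3.933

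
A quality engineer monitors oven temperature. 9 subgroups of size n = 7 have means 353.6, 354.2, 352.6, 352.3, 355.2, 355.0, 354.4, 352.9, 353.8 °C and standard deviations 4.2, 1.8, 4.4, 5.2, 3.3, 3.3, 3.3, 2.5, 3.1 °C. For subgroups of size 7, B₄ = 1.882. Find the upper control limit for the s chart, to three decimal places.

s̄ = (4.2 + 1.8 + 4.4 + 5.2 + 3.3 + 3.3 + 3.3 + 2.5 + 3.1) / 9 = 3.4556
UCL_s = B₄·s̄ = 1.882 × 3.4556 = 6.5034

6.503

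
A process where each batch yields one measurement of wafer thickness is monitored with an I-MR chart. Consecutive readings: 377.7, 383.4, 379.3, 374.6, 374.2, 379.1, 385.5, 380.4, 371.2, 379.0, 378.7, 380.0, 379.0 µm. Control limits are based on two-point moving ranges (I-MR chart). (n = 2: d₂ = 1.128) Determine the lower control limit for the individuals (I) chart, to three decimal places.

X̄ = (377.7 + 383.4 + 379.3 + 374.6 + 374.2 + 379.1 + 385.5 + 380.4 + 371.2 + 379.0 + 378.7 + 380.0 + 379.0) / 13 = 378.6231
Moving ranges: 5.7, 4.1, 4.7, 0.4, 4.9, 6.4, 5.1, 9.2, 7.8, 0.3, 1.3, 1.0; M̄R̄ = 50.9000 / 12 = 4.2417
LCL = X̄ − 3·M̄R̄/d₂ = 378.6231 − 3 × 4.2417 / 1.128 = 367.3420

367.342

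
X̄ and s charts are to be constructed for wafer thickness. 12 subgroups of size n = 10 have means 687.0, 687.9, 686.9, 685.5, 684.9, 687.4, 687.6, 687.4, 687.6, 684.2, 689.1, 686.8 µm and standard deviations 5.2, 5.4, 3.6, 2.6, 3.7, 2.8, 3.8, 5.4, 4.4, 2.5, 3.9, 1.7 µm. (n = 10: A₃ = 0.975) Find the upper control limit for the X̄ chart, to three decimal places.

690.515

X̄̄ = (687.0 + 687.9 + 686.9 + 685.5 + 684.9 + 687.4 + 687.6 + 687.4 + 687.6 + 684.2 + 689.1 + 686.8) / 12 = 686.8583
s̄ = (5.2 + 5.4 + 3.6 + 2.6 + 3.7 + 2.8 + 3.8 + 5.4 + 4.4 + 2.5 + 3.9 + 1.7) / 12 = 3.7500
UCL = X̄̄ + A₃·s̄ = 686.8583 + 0.975 × 3.7500 = 690.5146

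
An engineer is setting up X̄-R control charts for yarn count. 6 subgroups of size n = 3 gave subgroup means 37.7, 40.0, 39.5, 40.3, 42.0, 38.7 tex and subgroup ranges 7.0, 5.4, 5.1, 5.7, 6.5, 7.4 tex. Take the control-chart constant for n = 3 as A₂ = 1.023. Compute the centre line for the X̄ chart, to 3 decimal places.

X̄̄ = (37.7 + 40.0 + 39.5 + 40.3 + 42.0 + 38.7) / 6 = 238.2000 / 6 = 39.7000
CL = X̄̄ = 39.7000

39.700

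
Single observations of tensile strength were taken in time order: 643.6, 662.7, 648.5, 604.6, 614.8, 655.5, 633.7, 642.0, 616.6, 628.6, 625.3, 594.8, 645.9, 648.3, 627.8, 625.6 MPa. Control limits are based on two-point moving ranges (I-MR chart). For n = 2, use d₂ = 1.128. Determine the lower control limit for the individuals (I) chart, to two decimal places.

578.21

X̄ = (643.6 + 662.7 + 648.5 + 604.6 + 614.8 + 655.5 + 633.7 + 642.0 + 616.6 + 628.6 + 625.3 + 594.8 + 645.9 + 648.3 + 627.8 + 625.6) / 16 = 632.3937
Moving ranges: 19.1, 14.2, 43.9, 10.2, 40.7, 21.8, 8.3, 25.4, 12.0, 3.3, 30.5, 51.1, 2.4, 20.5, 2.2; M̄R̄ = 305.6000 / 15 = 20.3733
LCL = X̄ − 3·M̄R̄/d₂ = 632.3937 − 3 × 20.3733 / 1.128 = 578.2094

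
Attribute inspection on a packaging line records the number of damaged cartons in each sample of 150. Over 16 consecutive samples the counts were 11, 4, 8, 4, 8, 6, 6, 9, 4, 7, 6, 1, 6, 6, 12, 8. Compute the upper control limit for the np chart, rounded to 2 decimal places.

p̄ = Σdᵢ / (k·n) = 106 / (16 × 150) = 0.04417
UCL = np̄ + 3·√(np̄(1−p̄)) = 6.6250 + 3 × √(6.6250×0.95583) = 6.6250 + 3 × 2.5164 = 14.1743

14.17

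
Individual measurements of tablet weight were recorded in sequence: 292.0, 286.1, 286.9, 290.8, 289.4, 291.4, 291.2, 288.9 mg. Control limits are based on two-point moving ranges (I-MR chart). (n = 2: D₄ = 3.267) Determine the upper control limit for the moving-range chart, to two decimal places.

Moving ranges: 5.9, 0.8, 3.9, 1.4, 2.0, 0.2, 2.3; M̄R̄ = 16.5000 / 7 = 2.3571
UCL_MR = D₄·M̄R̄ = 3.267 × 2.3571 = 7.7008

7.70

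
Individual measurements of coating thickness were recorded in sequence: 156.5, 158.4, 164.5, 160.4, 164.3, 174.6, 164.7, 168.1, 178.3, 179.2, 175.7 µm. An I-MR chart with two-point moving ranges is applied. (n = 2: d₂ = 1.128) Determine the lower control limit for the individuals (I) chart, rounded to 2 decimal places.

X̄ = (156.5 + 158.4 + 164.5 + 160.4 + 164.3 + 174.6 + 164.7 + 168.1 + 178.3 + 179.2 + 175.7) / 11 = 167.7000
Moving ranges: 1.9, 6.1, 4.1, 3.9, 10.3, 9.9, 3.4, 10.2, 0.9, 3.5; M̄R̄ = 54.2000 / 10 = 5.4200
LCL = X̄ − 3·M̄R̄/d₂ = 167.7000 − 3 × 5.4200 / 1.128 = 153.2851

153.29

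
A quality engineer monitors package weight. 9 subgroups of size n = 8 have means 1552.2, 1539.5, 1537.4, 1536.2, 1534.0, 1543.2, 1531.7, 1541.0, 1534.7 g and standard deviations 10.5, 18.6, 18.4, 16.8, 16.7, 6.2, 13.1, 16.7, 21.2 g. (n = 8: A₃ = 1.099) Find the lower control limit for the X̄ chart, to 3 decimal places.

1522.002

X̄̄ = (1552.2 + 1539.5 + 1537.4 + 1536.2 + 1534.0 + 1543.2 + 1531.7 + 1541.0 + 1534.7) / 9 = 1538.8778
s̄ = (10.5 + 18.6 + 18.4 + 16.8 + 16.7 + 6.2 + 13.1 + 16.7 + 21.2) / 9 = 15.3556
LCL = X̄̄ − A₃·s̄ = 1538.8778 − 1.099 × 15.3556 = 1522.0020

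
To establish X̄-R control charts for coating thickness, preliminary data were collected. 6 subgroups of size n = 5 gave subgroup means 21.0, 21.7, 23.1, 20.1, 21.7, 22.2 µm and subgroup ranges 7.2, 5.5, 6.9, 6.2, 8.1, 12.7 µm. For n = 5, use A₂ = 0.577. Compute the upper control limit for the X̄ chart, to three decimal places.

X̄̄ = (21.0 + 21.7 + 23.1 + 20.1 + 21.7 + 22.2) / 6 = 129.8000 / 6 = 21.6333
R̄ = (7.2 + 5.5 + 6.9 + 6.2 + 8.1 + 12.7) / 6 = 46.6000 / 6 = 7.7667
UCL = X̄̄ + A₂·R̄ = 21.6333 + 0.577 × 7.7667 = 26.1147

26.115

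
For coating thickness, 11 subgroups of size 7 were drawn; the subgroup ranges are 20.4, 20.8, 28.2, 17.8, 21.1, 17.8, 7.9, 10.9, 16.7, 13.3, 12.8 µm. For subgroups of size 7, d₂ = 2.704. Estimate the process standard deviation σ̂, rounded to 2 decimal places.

R̄ = (20.4 + 20.8 + 28.2 + 17.8 + 21.1 + 17.8 + 7.9 + 10.9 + 16.7 + 13.3 + 12.8) / 11 = 17.0636
σ̂ = R̄ / d₂ = 17.0636 / 2.704 = 6.3105

6.31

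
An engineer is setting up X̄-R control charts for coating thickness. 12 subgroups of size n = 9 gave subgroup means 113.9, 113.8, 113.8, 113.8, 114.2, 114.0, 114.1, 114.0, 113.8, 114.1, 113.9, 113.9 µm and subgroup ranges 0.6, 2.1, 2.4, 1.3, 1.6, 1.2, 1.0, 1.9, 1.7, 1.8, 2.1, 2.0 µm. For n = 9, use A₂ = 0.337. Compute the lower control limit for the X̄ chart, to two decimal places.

X̄̄ = (113.9 + 113.8 + 113.8 + 113.8 + 114.2 + 114.0 + 114.1 + 114.0 + 113.8 + 114.1 + 113.9 + 113.9) / 12 = 1367.3000 / 12 = 113.9417
R̄ = (0.6 + 2.1 + 2.4 + 1.3 + 1.6 + 1.2 + 1.0 + 1.9 + 1.7 + 1.8 + 2.1 + 2.0) / 12 = 19.7000 / 12 = 1.6417
LCL = X̄̄ − A₂·R̄ = 113.9417 − 0.337 × 1.6417 = 113.3884

113.39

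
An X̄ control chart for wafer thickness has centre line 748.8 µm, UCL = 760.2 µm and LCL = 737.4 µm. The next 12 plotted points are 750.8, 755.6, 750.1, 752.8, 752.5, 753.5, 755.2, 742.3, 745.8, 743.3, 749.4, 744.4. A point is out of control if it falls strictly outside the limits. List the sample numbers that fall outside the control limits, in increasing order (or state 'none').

All 12 points lie within [737.4, 760.2].

none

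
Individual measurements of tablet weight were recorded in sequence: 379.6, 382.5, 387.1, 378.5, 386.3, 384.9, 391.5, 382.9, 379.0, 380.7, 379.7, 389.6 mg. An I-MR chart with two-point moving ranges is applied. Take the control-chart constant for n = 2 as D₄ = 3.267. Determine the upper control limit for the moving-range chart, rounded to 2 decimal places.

Moving ranges: 2.9, 4.6, 8.6, 7.8, 1.4, 6.6, 8.6, 3.9, 1.7, 1.0, 9.9; M̄R̄ = 57.0000 / 11 = 5.1818
UCL_MR = D₄·M̄R̄ = 3.267 × 5.1818 = 16.9290

16.93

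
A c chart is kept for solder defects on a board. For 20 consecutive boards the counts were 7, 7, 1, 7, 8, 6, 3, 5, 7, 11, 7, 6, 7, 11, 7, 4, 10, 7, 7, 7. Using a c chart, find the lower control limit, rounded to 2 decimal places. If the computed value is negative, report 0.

c̄ = (7 + 7 + 1 + 7 + 8 + 6 + 3 + 5 + 7 + 11 + 7 + 6 + 7 + 11 + 7 + 4 + 10 + 7 + 7 + 7) / 20 = 135 / 20 = 6.7500
LCL = c̄ − 3√c̄ = 6.7500 − 3 × 2.5981 = -1.0442 → 0 (cannot be negative)

0.00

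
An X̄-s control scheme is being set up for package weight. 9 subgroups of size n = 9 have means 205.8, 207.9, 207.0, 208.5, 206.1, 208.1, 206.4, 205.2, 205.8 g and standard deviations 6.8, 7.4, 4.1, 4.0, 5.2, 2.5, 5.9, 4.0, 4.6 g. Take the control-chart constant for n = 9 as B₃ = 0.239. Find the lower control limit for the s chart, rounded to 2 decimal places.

1.18

s̄ = (6.8 + 7.4 + 4.1 + 4.0 + 5.2 + 2.5 + 5.9 + 4.0 + 4.6) / 9 = 4.9444
LCL_s = B₃·s̄ = 0.239 × 4.9444 = 1.1817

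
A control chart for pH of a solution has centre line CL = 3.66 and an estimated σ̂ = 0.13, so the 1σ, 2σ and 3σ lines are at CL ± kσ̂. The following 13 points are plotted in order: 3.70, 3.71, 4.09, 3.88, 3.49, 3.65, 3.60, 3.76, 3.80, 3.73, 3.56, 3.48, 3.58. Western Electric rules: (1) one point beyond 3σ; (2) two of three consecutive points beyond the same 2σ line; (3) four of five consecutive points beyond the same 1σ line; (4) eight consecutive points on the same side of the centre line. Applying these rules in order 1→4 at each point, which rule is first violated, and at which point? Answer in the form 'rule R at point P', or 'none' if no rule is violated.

Zone of each point (C = within 1σ̂, B = 1σ̂–2σ̂, A = 2σ̂–3σ̂, * = beyond 3σ̂; sign = side of CL): 1:+C, 2:+C, 3:+*, 4:+B, 5:-B, 6:-C, 7:-C, 8:+C, 9:+B, 10:+C, 11:-C, 12:-B, 13:-C
Rule 1 (one point beyond the 3σ limits) is satisfied at point 3.

rule 1 at point 3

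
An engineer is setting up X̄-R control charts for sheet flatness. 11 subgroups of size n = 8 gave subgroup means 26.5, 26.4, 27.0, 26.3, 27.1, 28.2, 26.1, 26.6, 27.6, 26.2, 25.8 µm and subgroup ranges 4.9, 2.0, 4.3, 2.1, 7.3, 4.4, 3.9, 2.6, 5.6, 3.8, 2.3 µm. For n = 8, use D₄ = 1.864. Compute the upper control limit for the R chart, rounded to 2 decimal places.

7.32

R̄ = (4.9 + 2.0 + 4.3 + 2.1 + 7.3 + 4.4 + 3.9 + 2.6 + 5.6 + 3.8 + 2.3) / 11 = 43.2000 / 11 = 3.9273
UCL_R = D₄·R̄ = 1.864 × 3.9273 = 7.3204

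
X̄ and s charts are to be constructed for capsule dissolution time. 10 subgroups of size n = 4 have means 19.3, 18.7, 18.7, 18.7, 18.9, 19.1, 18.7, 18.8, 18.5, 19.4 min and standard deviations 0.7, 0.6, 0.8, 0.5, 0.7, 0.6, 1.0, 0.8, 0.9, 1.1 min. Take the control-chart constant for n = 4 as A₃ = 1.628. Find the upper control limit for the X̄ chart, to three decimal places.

20.134

X̄̄ = (19.3 + 18.7 + 18.7 + 18.7 + 18.9 + 19.1 + 18.7 + 18.8 + 18.5 + 19.4) / 10 = 18.8800
s̄ = (0.7 + 0.6 + 0.8 + 0.5 + 0.7 + 0.6 + 1.0 + 0.8 + 0.9 + 1.1) / 10 = 0.7700
UCL = X̄̄ + A₃·s̄ = 18.8800 + 1.628 × 0.7700 = 20.1336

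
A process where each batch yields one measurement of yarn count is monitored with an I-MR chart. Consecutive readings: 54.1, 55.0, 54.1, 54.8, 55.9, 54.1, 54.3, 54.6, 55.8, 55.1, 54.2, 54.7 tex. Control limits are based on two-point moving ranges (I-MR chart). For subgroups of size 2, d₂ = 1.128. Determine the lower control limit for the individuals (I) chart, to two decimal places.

X̄ = (54.1 + 55.0 + 54.1 + 54.8 + 55.9 + 54.1 + 54.3 + 54.6 + 55.8 + 55.1 + 54.2 + 54.7) / 12 = 54.7250
Moving ranges: 0.9, 0.9, 0.7, 1.1, 1.8, 0.2, 0.3, 1.2, 0.7, 0.9, 0.5; M̄R̄ = 9.2000 / 11 = 0.8364
LCL = X̄ − 3·M̄R̄/d₂ = 54.7250 − 3 × 0.8364 / 1.128 = 52.5006

52.50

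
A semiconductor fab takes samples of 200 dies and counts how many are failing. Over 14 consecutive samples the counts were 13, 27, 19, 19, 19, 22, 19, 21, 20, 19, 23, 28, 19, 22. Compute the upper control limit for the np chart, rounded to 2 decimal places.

p̄ = Σdᵢ / (k·n) = 290 / (14 × 200) = 0.10357
UCL = np̄ + 3·√(np̄(1−p̄)) = 20.7143 + 3 × √(20.7143×0.89643) = 20.7143 + 3 × 4.3092 = 33.6418

33.64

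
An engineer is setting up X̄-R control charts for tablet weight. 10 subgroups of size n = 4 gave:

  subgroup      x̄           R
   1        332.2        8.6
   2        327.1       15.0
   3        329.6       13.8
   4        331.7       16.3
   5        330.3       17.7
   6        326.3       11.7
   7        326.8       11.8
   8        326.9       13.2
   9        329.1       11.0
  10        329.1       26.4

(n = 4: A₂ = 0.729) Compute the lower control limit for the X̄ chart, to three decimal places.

318.303

X̄̄ = (332.2 + 327.1 + 329.6 + 331.7 + 330.3 + 326.3 + 326.8 + 326.9 + 329.1 + 329.1) / 10 = 3289.1000 / 10 = 328.9100
R̄ = (8.6 + 15.0 + 13.8 + 16.3 + 17.7 + 11.7 + 11.8 + 13.2 + 11.0 + 26.4) / 10 = 145.5000 / 10 = 14.5500
LCL = X̄̄ − A₂·R̄ = 328.9100 − 0.729 × 14.5500 = 318.3030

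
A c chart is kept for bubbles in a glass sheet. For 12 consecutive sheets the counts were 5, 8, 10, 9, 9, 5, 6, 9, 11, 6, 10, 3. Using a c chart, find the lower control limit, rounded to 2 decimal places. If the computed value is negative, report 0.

c̄ = (5 + 8 + 10 + 9 + 9 + 5 + 6 + 9 + 11 + 6 + 10 + 3) / 12 = 91 / 12 = 7.5833
LCL = c̄ − 3√c̄ = 7.5833 − 3 × 2.7538 = -0.6780 → 0 (cannot be negative)

0.00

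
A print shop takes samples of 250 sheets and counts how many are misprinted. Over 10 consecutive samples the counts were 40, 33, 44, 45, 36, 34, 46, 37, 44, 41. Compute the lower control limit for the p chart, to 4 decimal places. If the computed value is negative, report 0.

p̄ = Σdᵢ / (k·n) = 400 / (10 × 250) = 0.16000
LCL = p̄ − 3·√(p̄(1−p̄)/n) = 0.16000 − 3 × 0.02319 = 0.09044

0.0904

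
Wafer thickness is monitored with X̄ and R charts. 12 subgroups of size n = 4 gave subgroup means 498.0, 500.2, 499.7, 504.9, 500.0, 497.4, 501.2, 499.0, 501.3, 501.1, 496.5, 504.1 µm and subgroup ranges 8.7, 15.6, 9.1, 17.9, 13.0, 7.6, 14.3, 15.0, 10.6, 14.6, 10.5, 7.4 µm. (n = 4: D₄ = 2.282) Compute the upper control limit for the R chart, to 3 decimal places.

27.441

R̄ = (8.7 + 15.6 + 9.1 + 17.9 + 13.0 + 7.6 + 14.3 + 15.0 + 10.6 + 14.6 + 10.5 + 7.4) / 12 = 144.3000 / 12 = 12.0250
UCL_R = D₄·R̄ = 2.282 × 12.0250 = 27.4411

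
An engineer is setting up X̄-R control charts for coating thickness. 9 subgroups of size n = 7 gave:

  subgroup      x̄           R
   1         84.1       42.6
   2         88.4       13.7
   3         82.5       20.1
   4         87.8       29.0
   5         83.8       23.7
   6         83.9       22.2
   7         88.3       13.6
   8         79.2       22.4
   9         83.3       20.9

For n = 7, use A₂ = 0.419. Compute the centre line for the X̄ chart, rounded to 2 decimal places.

84.59

X̄̄ = (84.1 + 88.4 + 82.5 + 87.8 + 83.8 + 83.9 + 88.3 + 79.2 + 83.3) / 9 = 761.3000 / 9 = 84.5889
CL = X̄̄ = 84.5889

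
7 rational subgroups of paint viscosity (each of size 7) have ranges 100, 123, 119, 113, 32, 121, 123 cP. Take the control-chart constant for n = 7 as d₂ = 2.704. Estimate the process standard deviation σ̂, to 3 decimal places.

R̄ = (100 + 123 + 119 + 113 + 32 + 121 + 123) / 7 = 104.4286
σ̂ = R̄ / d₂ = 104.4286 / 2.704 = 38.6200

38.620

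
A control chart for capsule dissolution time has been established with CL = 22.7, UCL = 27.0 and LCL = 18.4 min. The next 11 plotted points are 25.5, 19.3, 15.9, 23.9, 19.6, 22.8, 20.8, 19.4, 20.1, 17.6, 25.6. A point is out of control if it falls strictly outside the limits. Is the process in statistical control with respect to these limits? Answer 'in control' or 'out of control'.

out of control

Compare each point to [18.4, 27.0]: sample 3 = 15.9 < LCL; sample 10 = 17.6 < LCL.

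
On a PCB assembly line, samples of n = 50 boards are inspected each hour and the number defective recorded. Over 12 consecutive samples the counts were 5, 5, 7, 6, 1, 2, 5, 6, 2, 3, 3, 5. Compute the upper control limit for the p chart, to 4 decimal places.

p̄ = Σdᵢ / (k·n) = 50 / (12 × 50) = 0.08333
UCL = p̄ + 3·√(p̄(1−p̄)/n) = 0.08333 + 3 × √(0.08333×0.91667/50) = 0.08333 + 3 × 0.03909 = 0.20059

0.2006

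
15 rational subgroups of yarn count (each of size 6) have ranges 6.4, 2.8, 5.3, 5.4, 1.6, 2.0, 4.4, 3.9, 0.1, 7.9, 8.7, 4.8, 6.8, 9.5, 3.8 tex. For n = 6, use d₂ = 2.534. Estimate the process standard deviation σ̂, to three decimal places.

R̄ = (6.4 + 2.8 + 5.3 + 5.4 + 1.6 + 2.0 + 4.4 + 3.9 + 0.1 + 7.9 + 8.7 + 4.8 + 6.8 + 9.5 + 3.8) / 15 = 4.8933
σ̂ = R̄ / d₂ = 4.8933 / 2.534 = 1.9311

1.931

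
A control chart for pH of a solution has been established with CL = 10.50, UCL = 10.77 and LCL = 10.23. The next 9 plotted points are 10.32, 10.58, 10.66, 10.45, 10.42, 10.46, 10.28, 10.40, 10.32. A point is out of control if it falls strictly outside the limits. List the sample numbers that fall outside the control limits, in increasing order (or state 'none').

none

All 9 points lie within [10.23, 10.77].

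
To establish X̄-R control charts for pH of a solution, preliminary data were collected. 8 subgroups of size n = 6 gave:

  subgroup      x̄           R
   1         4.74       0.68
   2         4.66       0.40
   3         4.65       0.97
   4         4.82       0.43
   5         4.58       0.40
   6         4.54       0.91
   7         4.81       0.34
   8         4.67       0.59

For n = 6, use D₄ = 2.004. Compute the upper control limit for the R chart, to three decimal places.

1.182

R̄ = (0.68 + 0.40 + 0.97 + 0.43 + 0.40 + 0.91 + 0.34 + 0.59) / 8 = 4.7200 / 8 = 0.5900
UCL_R = D₄·R̄ = 2.004 × 0.5900 = 1.1824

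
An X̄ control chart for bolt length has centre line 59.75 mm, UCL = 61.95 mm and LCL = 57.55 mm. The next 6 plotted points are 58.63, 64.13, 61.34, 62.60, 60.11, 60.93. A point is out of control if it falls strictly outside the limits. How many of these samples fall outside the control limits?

Compare each point to [57.55, 61.95]: sample 2 = 64.13 > UCL; sample 4 = 62.60 > UCL.

2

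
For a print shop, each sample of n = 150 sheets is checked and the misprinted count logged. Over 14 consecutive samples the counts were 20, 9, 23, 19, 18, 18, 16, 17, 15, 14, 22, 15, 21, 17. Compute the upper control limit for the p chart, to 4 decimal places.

p̄ = Σdᵢ / (k·n) = 244 / (14 × 150) = 0.11619
UCL = p̄ + 3·√(p̄(1−p̄)/n) = 0.11619 + 3 × √(0.11619×0.88381/150) = 0.11619 + 3 × 0.02616 = 0.19469

0.1947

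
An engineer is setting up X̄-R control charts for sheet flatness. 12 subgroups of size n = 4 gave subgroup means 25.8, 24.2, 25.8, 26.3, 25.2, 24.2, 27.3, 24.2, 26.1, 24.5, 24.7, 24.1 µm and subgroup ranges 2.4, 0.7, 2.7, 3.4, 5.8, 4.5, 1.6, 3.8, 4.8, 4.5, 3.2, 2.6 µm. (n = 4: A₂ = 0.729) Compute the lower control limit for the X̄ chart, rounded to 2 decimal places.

22.77

X̄̄ = (25.8 + 24.2 + 25.8 + 26.3 + 25.2 + 24.2 + 27.3 + 24.2 + 26.1 + 24.5 + 24.7 + 24.1) / 12 = 302.4000 / 12 = 25.2000
R̄ = (2.4 + 0.7 + 2.7 + 3.4 + 5.8 + 4.5 + 1.6 + 3.8 + 4.8 + 4.5 + 3.2 + 2.6) / 12 = 40.0000 / 12 = 3.3333
LCL = X̄̄ − A₂·R̄ = 25.2000 − 0.729 × 3.3333 = 22.7700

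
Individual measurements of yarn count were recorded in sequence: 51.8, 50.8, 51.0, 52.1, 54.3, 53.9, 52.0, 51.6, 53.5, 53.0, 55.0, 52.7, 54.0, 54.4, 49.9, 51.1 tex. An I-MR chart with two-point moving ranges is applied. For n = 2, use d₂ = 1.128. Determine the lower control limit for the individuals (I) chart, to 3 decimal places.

48.792

X̄ = (51.8 + 50.8 + 51.0 + 52.1 + 54.3 + 53.9 + 52.0 + 51.6 + 53.5 + 53.0 + 55.0 + 52.7 + 54.0 + 54.4 + 49.9 + 51.1) / 16 = 52.5688
Moving ranges: 1.0, 0.2, 1.1, 2.2, 0.4, 1.9, 0.4, 1.9, 0.5, 2.0, 2.3, 1.3, 0.4, 4.5, 1.2; M̄R̄ = 21.3000 / 15 = 1.4200
LCL = X̄ − 3·M̄R̄/d₂ = 52.5688 − 3 × 1.4200 / 1.128 = 48.7922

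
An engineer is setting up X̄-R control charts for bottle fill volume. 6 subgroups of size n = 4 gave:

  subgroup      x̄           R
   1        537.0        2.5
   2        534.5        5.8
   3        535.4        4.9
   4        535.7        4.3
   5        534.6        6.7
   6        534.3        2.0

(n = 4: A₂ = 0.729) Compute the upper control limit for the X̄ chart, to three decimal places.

538.433

X̄̄ = (537.0 + 534.5 + 535.4 + 535.7 + 534.6 + 534.3) / 6 = 3211.5000 / 6 = 535.2500
R̄ = (2.5 + 5.8 + 4.9 + 4.3 + 6.7 + 2.0) / 6 = 26.2000 / 6 = 4.3667
UCL = X̄̄ + A₂·R̄ = 535.2500 + 0.729 × 4.3667 = 538.4333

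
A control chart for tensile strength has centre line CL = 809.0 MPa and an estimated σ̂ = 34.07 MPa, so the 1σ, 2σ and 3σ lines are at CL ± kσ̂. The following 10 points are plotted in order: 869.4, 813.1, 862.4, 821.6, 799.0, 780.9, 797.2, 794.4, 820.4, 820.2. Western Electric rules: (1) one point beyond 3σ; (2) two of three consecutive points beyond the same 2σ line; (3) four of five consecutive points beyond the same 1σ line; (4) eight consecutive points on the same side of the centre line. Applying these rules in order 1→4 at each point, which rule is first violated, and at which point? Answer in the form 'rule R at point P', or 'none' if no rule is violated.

none

Zone of each point (C = within 1σ̂, B = 1σ̂–2σ̂, A = 2σ̂–3σ̂, * = beyond 3σ̂; sign = side of CL): 1:+B, 2:+C, 3:+B, 4:+C, 5:-C, 6:-C, 7:-C, 8:-C, 9:+C, 10:+C
No rule fires across all 10 points.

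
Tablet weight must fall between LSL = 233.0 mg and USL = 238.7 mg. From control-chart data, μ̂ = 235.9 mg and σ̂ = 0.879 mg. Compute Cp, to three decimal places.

Cp = (USL − LSL) / (6σ̂) = (238.7 − 233.0) / (6 × 0.879) = 5.7000 / 5.2740 = 1.0808

1.081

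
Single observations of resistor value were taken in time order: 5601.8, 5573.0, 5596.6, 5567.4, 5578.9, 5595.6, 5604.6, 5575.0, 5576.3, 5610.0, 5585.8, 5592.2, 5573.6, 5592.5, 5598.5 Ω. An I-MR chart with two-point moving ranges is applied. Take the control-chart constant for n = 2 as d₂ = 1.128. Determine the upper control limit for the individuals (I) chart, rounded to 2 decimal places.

X̄ = (5601.8 + 5573.0 + 5596.6 + 5567.4 + 5578.9 + 5595.6 + 5604.6 + 5575.0 + 5576.3 + 5610.0 + 5585.8 + 5592.2 + 5573.6 + 5592.5 + 5598.5) / 15 = 5588.1200
Moving ranges: 28.8, 23.6, 29.2, 11.5, 16.7, 9.0, 29.6, 1.3, 33.7, 24.2, 6.4, 18.6, 18.9, 6.0; M̄R̄ = 257.5000 / 14 = 18.3929
UCL = X̄ + 3·M̄R̄/d₂ = 5588.1200 + 3 × 18.3929 / 1.128 = 5637.0372

5637.04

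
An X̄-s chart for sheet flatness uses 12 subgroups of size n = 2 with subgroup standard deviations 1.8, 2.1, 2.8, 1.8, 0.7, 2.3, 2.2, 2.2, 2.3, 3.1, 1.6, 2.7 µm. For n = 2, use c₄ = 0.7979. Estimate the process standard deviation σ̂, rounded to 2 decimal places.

s̄ = (1.8 + 2.1 + 2.8 + 1.8 + 0.7 + 2.3 + 2.2 + 2.2 + 2.3 + 3.1 + 1.6 + 2.7) / 12 = 2.1333
σ̂ = s̄ / c₄ = 2.1333 / 0.7979 = 2.6737

2.67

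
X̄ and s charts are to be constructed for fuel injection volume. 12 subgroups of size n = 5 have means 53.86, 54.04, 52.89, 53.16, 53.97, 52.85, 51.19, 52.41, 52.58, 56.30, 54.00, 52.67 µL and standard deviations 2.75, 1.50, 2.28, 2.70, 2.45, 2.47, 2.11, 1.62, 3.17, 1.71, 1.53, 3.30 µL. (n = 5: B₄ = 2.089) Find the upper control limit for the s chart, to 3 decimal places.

s̄ = (2.75 + 1.50 + 2.28 + 2.70 + 2.45 + 2.47 + 2.11 + 1.62 + 3.17 + 1.71 + 1.53 + 3.30) / 12 = 2.2992
UCL_s = B₄·s̄ = 2.089 × 2.2992 = 4.8030

4.803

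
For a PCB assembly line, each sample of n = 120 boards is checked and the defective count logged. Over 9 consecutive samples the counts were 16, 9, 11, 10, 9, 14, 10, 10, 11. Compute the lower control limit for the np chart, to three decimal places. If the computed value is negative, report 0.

p̄ = Σdᵢ / (k·n) = 100 / (9 × 120) = 0.09259
LCL = np̄ − 3·√(np̄(1−p̄)) = 11.1111 − 3 × 3.1753 = 1.5853

1.585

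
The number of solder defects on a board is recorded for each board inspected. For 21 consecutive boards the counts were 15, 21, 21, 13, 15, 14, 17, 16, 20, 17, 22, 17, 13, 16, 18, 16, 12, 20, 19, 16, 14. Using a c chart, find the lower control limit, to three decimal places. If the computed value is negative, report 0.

4.480

c̄ = (15 + 21 + 21 + 13 + 15 + 14 + 17 + 16 + 20 + 17 + 22 + 17 + 13 + 16 + 18 + 16 + 12 + 20 + 19 + 16 + 14) / 21 = 352 / 21 = 16.7619
LCL = c̄ − 3√c̄ = 16.7619 − 3 × 4.0941 = 4.4795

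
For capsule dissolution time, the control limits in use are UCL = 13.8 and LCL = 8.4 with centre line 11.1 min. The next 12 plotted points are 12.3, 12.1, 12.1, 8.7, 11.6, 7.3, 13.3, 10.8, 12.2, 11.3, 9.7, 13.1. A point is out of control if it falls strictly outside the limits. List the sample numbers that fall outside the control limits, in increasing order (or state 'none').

6

Compare each point to [8.4, 13.8]: sample 6 = 7.3 < LCL.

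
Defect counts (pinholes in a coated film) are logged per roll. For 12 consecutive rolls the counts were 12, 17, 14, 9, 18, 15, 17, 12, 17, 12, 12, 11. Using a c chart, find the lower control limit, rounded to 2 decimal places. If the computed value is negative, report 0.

c̄ = (12 + 17 + 14 + 9 + 18 + 15 + 17 + 12 + 17 + 12 + 12 + 11) / 12 = 166 / 12 = 13.8333
LCL = c̄ − 3√c̄ = 13.8333 − 3 × 3.7193 = 2.6754

2.68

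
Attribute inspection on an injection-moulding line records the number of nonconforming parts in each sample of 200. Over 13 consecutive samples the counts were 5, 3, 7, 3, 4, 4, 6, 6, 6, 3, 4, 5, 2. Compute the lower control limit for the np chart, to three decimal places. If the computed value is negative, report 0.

p̄ = Σdᵢ / (k·n) = 58 / (13 × 200) = 0.02231
LCL = np̄ − 3·√(np̄(1−p̄)) = 4.4615 − 3 × 2.0885 = -1.8041 → 0 (negative, so LCL = 0)

0.000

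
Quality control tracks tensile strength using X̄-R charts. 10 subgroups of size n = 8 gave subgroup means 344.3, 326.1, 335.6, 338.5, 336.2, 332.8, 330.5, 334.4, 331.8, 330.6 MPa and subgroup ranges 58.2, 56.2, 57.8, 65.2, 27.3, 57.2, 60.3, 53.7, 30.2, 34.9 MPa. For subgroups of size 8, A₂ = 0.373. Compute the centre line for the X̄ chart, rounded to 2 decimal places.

X̄̄ = (344.3 + 326.1 + 335.6 + 338.5 + 336.2 + 332.8 + 330.5 + 334.4 + 331.8 + 330.6) / 10 = 3340.8000 / 10 = 334.0800
CL = X̄̄ = 334.0800

334.08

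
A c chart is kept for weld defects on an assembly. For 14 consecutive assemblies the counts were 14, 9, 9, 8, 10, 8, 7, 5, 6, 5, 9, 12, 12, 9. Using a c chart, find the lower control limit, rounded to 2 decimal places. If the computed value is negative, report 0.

c̄ = (14 + 9 + 9 + 8 + 10 + 8 + 7 + 5 + 6 + 5 + 9 + 12 + 12 + 9) / 14 = 123 / 14 = 8.7857
LCL = c̄ − 3√c̄ = 8.7857 − 3 × 2.9641 = -0.1065 → 0 (cannot be negative)

0.00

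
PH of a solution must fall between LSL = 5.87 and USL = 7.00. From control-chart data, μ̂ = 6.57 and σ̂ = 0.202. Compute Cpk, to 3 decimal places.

Cpu = (USL − μ̂) / (3σ̂) = (7.00 − 6.57) / (3 × 0.202) = 0.7096; Cpl = (μ̂ − LSL) / (3σ̂) = (6.57 − 5.87) / (3 × 0.202) = 1.1551; Cpk = min(Cpu, Cpl) = 0.7096

0.710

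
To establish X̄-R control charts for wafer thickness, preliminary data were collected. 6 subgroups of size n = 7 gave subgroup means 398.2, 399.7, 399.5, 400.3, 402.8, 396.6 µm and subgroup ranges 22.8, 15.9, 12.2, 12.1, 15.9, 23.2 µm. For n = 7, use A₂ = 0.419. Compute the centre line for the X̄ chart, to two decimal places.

399.52

X̄̄ = (398.2 + 399.7 + 399.5 + 400.3 + 402.8 + 396.6) / 6 = 2397.1000 / 6 = 399.5167
CL = X̄̄ = 399.5167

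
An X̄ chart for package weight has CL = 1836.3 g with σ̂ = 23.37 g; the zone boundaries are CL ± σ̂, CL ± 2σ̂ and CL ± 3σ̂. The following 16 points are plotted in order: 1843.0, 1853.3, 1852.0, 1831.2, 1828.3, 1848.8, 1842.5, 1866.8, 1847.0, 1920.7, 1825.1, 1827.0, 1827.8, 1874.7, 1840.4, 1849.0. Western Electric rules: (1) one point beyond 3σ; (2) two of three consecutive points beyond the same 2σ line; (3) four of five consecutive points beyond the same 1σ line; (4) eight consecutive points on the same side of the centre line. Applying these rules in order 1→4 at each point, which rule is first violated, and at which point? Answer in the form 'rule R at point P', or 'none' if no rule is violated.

rule 1 at point 10

Zone of each point (C = within 1σ̂, B = 1σ̂–2σ̂, A = 2σ̂–3σ̂, * = beyond 3σ̂; sign = side of CL): 1:+C, 2:+C, 3:+C, 4:-C, 5:-C, 6:+C, 7:+C, 8:+B, 9:+C, 10:+*, 11:-C, 12:-C, 13:-C, 14:+B, 15:+C, 16:+C
Rule 1 (one point beyond the 3σ limits) is satisfied at point 10.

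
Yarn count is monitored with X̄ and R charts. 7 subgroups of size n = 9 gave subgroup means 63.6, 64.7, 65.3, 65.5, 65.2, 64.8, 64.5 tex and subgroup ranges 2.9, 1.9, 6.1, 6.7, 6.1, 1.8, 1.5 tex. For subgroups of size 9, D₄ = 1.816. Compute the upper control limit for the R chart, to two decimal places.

7.00

R̄ = (2.9 + 1.9 + 6.1 + 6.7 + 6.1 + 1.8 + 1.5) / 7 = 27.0000 / 7 = 3.8571
UCL_R = D₄·R̄ = 1.816 × 3.8571 = 7.0046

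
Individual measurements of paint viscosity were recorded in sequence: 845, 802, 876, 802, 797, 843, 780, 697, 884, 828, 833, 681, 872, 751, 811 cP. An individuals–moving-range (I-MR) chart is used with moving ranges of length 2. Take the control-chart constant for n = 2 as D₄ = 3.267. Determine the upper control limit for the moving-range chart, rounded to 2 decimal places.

Moving ranges: 43, 74, 74, 5, 46, 63, 83, 187, 56, 5, 152, 191, 121, 60; M̄R̄ = 1160.0000 / 14 = 82.8571
UCL_MR = D₄·M̄R̄ = 3.267 × 82.8571 = 270.6943

270.69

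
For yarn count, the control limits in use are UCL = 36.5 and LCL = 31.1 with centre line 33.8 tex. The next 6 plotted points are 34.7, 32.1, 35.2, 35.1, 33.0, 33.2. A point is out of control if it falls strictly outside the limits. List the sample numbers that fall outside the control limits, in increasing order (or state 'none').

none

All 6 points lie within [31.1, 36.5].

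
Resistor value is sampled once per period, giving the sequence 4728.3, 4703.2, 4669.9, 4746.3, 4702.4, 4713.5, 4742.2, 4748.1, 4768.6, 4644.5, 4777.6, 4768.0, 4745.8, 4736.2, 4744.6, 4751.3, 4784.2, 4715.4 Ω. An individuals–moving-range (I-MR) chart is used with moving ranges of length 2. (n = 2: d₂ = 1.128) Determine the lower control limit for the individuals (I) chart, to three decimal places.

4629.482

X̄ = (4728.3 + 4703.2 + 4669.9 + 4746.3 + 4702.4 + 4713.5 + 4742.2 + 4748.1 + 4768.6 + 4644.5 + 4777.6 + 4768.0 + 4745.8 + 4736.2 + 4744.6 + 4751.3 + 4784.2 + 4715.4) / 18 = 4732.7833
Moving ranges: 25.1, 33.3, 76.4, 43.9, 11.1, 28.7, 5.9, 20.5, 124.1, 133.1, 9.6, 22.2, 9.6, 8.4, 6.7, 32.9, 68.8; M̄R̄ = 660.3000 / 17 = 38.8412
LCL = X̄ − 3·M̄R̄/d₂ = 4732.7833 − 3 × 38.8412 / 1.128 = 4629.4823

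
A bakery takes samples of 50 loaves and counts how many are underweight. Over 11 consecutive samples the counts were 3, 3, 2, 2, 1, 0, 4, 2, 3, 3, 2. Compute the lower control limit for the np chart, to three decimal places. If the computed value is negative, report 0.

0.000

p̄ = Σdᵢ / (k·n) = 25 / (11 × 50) = 0.04545
LCL = np̄ − 3·√(np̄(1−p̄)) = 2.2727 − 3 × 1.4729 = -2.1460 → 0 (negative, so LCL = 0)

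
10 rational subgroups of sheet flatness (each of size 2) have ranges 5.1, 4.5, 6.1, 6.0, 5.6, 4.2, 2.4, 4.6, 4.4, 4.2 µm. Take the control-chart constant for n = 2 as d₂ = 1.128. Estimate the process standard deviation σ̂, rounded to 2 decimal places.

4.18

R̄ = (5.1 + 4.5 + 6.1 + 6.0 + 5.6 + 4.2 + 2.4 + 4.6 + 4.4 + 4.2) / 10 = 4.7100
σ̂ = R̄ / d₂ = 4.7100 / 1.128 = 4.1755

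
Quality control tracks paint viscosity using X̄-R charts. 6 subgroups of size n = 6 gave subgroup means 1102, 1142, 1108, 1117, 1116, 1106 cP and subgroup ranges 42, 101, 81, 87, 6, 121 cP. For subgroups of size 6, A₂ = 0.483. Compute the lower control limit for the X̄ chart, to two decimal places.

X̄̄ = (1102 + 1142 + 1108 + 1117 + 1116 + 1106) / 6 = 6691.0000 / 6 = 1115.1667
R̄ = (42 + 101 + 81 + 87 + 6 + 121) / 6 = 438.0000 / 6 = 73.0000
LCL = X̄̄ − A₂·R̄ = 1115.1667 − 0.483 × 73.0000 = 1079.9077

1079.91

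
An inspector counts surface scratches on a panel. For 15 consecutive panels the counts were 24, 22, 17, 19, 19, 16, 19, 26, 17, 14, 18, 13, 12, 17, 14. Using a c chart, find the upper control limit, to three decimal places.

c̄ = (24 + 22 + 17 + 19 + 19 + 16 + 19 + 26 + 17 + 14 + 18 + 13 + 12 + 17 + 14) / 15 = 267 / 15 = 17.8000
UCL = c̄ + 3√c̄ = 17.8000 + 3 × √17.8000 = 17.8000 + 3 × 4.2190 = 30.4570

30.457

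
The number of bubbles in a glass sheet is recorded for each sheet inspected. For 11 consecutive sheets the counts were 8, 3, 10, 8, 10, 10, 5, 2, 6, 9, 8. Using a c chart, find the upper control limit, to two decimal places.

15.22

c̄ = (8 + 3 + 10 + 8 + 10 + 10 + 5 + 2 + 6 + 9 + 8) / 11 = 79 / 11 = 7.1818
UCL = c̄ + 3√c̄ = 7.1818 + 3 × √7.1818 = 7.1818 + 3 × 2.6799 = 15.2215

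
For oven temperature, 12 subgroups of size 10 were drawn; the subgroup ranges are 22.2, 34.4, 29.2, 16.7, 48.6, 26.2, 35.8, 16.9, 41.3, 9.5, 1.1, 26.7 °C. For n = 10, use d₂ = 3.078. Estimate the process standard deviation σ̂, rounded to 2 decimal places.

R̄ = (22.2 + 34.4 + 29.2 + 16.7 + 48.6 + 26.2 + 35.8 + 16.9 + 41.3 + 9.5 + 1.1 + 26.7) / 12 = 25.7167
σ̂ = R̄ / d₂ = 25.7167 / 3.078 = 8.3550

8.35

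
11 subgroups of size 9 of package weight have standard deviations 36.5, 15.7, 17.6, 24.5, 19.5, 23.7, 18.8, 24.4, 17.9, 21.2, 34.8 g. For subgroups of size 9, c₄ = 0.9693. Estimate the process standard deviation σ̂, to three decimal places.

23.879

s̄ = (36.5 + 15.7 + 17.6 + 24.5 + 19.5 + 23.7 + 18.8 + 24.4 + 17.9 + 21.2 + 34.8) / 11 = 23.1455
σ̂ = s̄ / c₄ = 23.1455 / 0.9693 = 23.8785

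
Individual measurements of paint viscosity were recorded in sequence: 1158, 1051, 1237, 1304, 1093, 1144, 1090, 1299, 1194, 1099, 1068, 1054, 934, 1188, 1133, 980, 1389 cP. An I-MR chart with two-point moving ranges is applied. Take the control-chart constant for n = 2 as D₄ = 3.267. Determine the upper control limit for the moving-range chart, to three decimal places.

Moving ranges: 107, 186, 67, 211, 51, 54, 209, 105, 95, 31, 14, 120, 254, 55, 153, 409; M̄R̄ = 2121.0000 / 16 = 132.5625
UCL_MR = D₄·M̄R̄ = 3.267 × 132.5625 = 433.0817

433.082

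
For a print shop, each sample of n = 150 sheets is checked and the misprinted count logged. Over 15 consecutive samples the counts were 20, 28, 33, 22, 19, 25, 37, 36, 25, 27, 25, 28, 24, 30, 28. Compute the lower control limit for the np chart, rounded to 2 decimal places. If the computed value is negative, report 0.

12.99

p̄ = Σdᵢ / (k·n) = 407 / (15 × 150) = 0.18089
LCL = np̄ − 3·√(np̄(1−p̄)) = 27.1333 − 3 × 4.7144 = 12.9902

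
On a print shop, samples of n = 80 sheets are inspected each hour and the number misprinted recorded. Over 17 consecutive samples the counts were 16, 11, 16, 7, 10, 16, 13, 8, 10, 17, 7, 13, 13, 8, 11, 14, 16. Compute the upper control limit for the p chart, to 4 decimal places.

0.2717

p̄ = Σdᵢ / (k·n) = 206 / (17 × 80) = 0.15147
UCL = p̄ + 3·√(p̄(1−p̄)/n) = 0.15147 + 3 × √(0.15147×0.84853/80) = 0.15147 + 3 × 0.04008 = 0.27172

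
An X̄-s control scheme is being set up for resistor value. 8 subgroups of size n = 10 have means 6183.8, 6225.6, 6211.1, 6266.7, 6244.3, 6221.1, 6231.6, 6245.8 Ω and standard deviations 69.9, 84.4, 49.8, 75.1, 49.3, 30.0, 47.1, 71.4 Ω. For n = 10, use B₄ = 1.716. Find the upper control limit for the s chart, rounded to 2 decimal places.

102.32

s̄ = (69.9 + 84.4 + 49.8 + 75.1 + 49.3 + 30.0 + 47.1 + 71.4) / 8 = 59.6250
UCL_s = B₄·s̄ = 1.716 × 59.6250 = 102.3165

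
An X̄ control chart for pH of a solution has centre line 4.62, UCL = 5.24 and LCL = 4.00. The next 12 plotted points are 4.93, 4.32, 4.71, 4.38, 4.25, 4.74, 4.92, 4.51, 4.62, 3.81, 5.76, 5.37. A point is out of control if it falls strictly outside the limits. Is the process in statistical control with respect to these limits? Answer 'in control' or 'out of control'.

out of control

Compare each point to [4.00, 5.24]: sample 10 = 3.81 < LCL; sample 11 = 5.76 > UCL; sample 12 = 5.37 > UCL.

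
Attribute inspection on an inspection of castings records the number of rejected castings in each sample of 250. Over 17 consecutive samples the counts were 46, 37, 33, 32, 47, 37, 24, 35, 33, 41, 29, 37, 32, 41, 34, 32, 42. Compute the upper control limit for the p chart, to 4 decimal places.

p̄ = Σdᵢ / (k·n) = 612 / (17 × 250) = 0.14400
UCL = p̄ + 3·√(p̄(1−p̄)/n) = 0.14400 + 3 × √(0.14400×0.85600/250) = 0.14400 + 3 × 0.02220 = 0.21061

0.2106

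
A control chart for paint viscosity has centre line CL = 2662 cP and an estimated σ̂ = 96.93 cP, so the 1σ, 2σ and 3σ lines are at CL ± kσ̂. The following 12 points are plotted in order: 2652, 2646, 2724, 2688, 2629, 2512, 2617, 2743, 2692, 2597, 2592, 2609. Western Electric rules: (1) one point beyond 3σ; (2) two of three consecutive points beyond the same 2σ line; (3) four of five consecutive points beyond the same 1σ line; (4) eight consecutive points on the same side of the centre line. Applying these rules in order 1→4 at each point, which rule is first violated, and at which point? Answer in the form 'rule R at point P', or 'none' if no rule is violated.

Zone of each point (C = within 1σ̂, B = 1σ̂–2σ̂, A = 2σ̂–3σ̂, * = beyond 3σ̂; sign = side of CL): 1:-C, 2:-C, 3:+C, 4:+C, 5:-C, 6:-B, 7:-C, 8:+C, 9:+C, 10:-C, 11:-C, 12:-C
No rule fires across all 12 points.

none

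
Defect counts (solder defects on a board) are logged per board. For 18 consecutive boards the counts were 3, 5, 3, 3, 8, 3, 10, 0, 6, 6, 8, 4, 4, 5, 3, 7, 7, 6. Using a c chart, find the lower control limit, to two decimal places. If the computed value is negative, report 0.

0.00

c̄ = (3 + 5 + 3 + 3 + 8 + 3 + 10 + 0 + 6 + 6 + 8 + 4 + 4 + 5 + 3 + 7 + 7 + 6) / 18 = 91 / 18 = 5.0556
LCL = c̄ − 3√c̄ = 5.0556 − 3 × 2.2485 = -1.6898 → 0 (cannot be negative)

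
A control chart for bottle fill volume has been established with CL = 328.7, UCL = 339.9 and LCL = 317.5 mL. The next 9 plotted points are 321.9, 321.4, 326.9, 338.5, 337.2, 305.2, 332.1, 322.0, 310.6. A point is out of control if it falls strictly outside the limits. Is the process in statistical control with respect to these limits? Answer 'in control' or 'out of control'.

Compare each point to [317.5, 339.9]: sample 6 = 305.2 < LCL; sample 9 = 310.6 < LCL.

out of control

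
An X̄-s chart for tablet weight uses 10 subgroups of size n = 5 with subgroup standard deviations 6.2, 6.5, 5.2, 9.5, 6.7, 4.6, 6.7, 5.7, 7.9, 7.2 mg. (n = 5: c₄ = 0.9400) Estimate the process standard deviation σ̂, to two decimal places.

s̄ = (6.2 + 6.5 + 5.2 + 9.5 + 6.7 + 4.6 + 6.7 + 5.7 + 7.9 + 7.2) / 10 = 6.6200
σ̂ = s̄ / c₄ = 6.6200 / 0.9400 = 7.0426

7.04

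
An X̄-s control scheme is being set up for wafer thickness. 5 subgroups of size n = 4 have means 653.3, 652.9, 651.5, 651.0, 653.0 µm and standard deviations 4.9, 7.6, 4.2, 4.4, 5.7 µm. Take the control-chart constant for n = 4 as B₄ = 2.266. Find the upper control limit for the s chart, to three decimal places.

12.146

s̄ = (4.9 + 7.6 + 4.2 + 4.4 + 5.7) / 5 = 5.3600
UCL_s = B₄·s̄ = 2.266 × 5.3600 = 12.1458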